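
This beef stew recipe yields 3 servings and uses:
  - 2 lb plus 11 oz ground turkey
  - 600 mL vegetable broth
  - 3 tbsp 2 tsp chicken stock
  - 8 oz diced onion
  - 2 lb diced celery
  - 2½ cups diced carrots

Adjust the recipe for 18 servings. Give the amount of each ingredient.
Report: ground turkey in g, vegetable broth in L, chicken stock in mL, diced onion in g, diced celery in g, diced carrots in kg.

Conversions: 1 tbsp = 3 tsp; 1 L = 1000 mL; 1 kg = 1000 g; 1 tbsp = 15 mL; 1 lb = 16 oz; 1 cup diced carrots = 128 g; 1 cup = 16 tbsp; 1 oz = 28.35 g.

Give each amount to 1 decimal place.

Scaling factor: 18/3 = 6.
ground turkey: (2 lb + 11 oz = 2.6875 lb) × 6 × 16 oz/lb × 28.35 g/oz = 7314.3 g
vegetable broth: 600 mL × 6 ÷ 1000 mL/L = 3.6 L
chicken stock: (3 tbsp + 2 tsp = 11/3 tbsp) × 6 × 15 mL/tbsp = 330.0 mL
diced onion: 8 oz × 6 × 28.35 g/oz = 1360.8 g
diced celery: 2 lb × 6 × 16 oz/lb × 28.35 g/oz = 5443.2 g
diced carrots: 2.5 cup × 6 × 128 g/cup ÷ 1000 g/kg ≈ 1.9 kg

ground turkey: 7314.3 g; vegetable broth: 3.6 L; chicken stock: 330.0 mL; diced onion: 1360.8 g; diced celery: 5443.2 g; diced carrots: 1.9 kg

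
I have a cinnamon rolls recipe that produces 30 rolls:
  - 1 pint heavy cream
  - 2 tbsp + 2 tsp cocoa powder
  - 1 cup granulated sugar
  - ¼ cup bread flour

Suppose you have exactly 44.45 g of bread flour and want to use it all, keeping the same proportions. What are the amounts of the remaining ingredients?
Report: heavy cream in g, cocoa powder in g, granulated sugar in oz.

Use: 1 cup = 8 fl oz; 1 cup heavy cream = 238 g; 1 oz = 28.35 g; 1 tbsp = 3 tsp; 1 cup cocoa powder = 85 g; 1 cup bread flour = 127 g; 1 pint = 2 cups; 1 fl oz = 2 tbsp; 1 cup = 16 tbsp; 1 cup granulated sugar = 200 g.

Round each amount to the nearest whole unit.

heavy cream: 666 g; cocoa powder: 20 g; granulated sugar: 10 oz

The original recipe has 31.75 g of bread flour, so the scaling factor is 44.45 ÷ 31.75 = 7/5 = 1.4.
heavy cream: 1 pint × 7/5 × 2 cup/pint × 238 g/cup ≈ 666 g
cocoa powder: (2 tbsp + 2 tsp = 8/3 tbsp) × 7/5 ÷ 16 tbsp/cup × 85 g/cup ≈ 20 g
granulated sugar: 1 cup × 7/5 × 200 g/cup ÷ 28.35 g/oz ≈ 10 oz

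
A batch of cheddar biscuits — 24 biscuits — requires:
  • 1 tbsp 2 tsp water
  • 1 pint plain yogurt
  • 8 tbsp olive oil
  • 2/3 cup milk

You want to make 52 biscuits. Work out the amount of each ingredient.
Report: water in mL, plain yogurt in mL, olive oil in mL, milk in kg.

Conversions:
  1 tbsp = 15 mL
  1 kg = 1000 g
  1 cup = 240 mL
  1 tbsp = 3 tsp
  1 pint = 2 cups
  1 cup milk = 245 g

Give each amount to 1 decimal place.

Scaling factor: 52/24 = 13/6.
water: (1 tbsp + 2 tsp = 5/3 tbsp) × 13/6 × 15 mL/tbsp ≈ 54.2 mL
plain yogurt: 1 pint × 13/6 × 2 cup/pint × 240 mL/cup = 1040.0 mL
olive oil: 8 tbsp × 13/6 × 15 mL/tbsp = 260.0 mL
milk: 2/3 cup × 13/6 × 245 g/cup ÷ 1000 g/kg ≈ 0.4 kg

water: 54.2 mL; plain yogurt: 1040.0 mL; olive oil: 260.0 mL; milk: 0.4 kg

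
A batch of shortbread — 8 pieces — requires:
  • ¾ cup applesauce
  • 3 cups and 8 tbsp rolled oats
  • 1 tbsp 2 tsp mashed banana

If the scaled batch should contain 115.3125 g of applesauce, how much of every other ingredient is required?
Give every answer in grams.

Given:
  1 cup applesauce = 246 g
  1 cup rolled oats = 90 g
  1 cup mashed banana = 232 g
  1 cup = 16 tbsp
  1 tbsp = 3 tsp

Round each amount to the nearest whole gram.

rolled oats: 197 g; mashed banana: 15 g

The original recipe has 184.5 g of applesauce, so the scaling factor is 115.3125 ÷ 184.5 = 5/8 = 0.625.
rolled oats: (3 cup + 8 tbsp = 3.5 cup) × 5/8 × 90 g/cup ≈ 197 g
mashed banana: (1 tbsp + 2 tsp = 5/3 tbsp) × 5/8 ÷ 16 tbsp/cup × 232 g/cup ≈ 15 g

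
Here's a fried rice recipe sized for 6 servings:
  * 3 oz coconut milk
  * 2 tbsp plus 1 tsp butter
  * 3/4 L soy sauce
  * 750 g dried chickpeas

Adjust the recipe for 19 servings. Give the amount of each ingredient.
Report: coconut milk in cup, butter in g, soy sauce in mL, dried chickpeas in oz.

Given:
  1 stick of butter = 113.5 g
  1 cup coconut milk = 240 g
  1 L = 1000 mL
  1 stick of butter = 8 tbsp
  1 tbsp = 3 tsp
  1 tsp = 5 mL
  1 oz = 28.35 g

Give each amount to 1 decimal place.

coconut milk: 1.1 cup; butter: 104.8 g; soy sauce: 2375.0 mL; dried chickpeas: 83.8 oz

Scaling factor: 19/6.
coconut milk: 3 oz × 19/6 × 28.35 g/oz ÷ 240 g/cup ≈ 1.1 cup
butter: (2 tbsp + 1 tsp = 7/3 tbsp) × 19/6 ÷ 8 tbsp/stick × 113.5 g/stick ≈ 104.8 g
soy sauce: 0.75 L × 19/6 × 1000 mL/L = 2375.0 mL
dried chickpeas: 750 g × 19/6 ÷ 28.35 g/oz ≈ 83.8 oz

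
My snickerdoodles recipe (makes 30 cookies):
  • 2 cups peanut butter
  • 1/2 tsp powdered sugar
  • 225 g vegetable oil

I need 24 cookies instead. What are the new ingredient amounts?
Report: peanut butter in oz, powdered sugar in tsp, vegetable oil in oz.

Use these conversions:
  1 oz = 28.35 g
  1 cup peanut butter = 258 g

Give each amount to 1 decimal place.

peanut butter: 14.6 oz; powdered sugar: 0.4 tsp; vegetable oil: 6.3 oz

Scaling factor: 24/30 = 4/5 = 0.8.
peanut butter: 2 cup × 4/5 × 258 g/cup ÷ 28.35 g/oz ≈ 14.6 oz
powdered sugar: 0.5 tsp × 4/5 = 0.4 tsp
vegetable oil: 225 g × 4/5 ÷ 28.35 g/oz ≈ 6.3 oz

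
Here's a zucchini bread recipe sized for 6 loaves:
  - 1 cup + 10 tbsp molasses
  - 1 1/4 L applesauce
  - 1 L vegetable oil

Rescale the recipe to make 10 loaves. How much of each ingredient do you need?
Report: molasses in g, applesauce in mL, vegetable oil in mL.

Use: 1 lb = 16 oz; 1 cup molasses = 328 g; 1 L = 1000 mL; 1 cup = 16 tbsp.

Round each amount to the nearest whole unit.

Scaling factor: 10/6 = 5/3.
molasses: (1 cup + 10 tbsp = 1.625 cup) × 5/3 × 328 g/cup ≈ 888 g
applesauce: 1.25 L × 5/3 × 1000 mL/L ≈ 2083 mL
vegetable oil: 1 L × 5/3 × 1000 mL/L ≈ 1667 mL

molasses: 888 g; applesauce: 2083 mL; vegetable oil: 1667 mL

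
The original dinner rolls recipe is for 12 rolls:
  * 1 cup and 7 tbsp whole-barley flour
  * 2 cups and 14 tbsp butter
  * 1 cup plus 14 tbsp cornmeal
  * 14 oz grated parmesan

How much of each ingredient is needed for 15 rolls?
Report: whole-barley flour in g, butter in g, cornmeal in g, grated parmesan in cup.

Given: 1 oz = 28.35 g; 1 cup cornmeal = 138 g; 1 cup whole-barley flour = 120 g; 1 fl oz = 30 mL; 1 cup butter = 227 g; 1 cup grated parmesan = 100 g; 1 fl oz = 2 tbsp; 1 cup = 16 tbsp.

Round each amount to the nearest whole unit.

whole-barley flour: 216 g; butter: 816 g; cornmeal: 323 g; grated parmesan: 5 cup

Scaling factor: 15/12 = 5/4 = 1.25.
whole-barley flour: (1 cup + 7 tbsp = 1.4375 cup) × 5/4 × 120 g/cup ≈ 216 g
butter: (2 cup + 14 tbsp = 2.875 cup) × 5/4 × 227 g/cup ≈ 816 g
cornmeal: (1 cup + 14 tbsp = 1.875 cup) × 5/4 × 138 g/cup ≈ 323 g
grated parmesan: 14 oz × 5/4 × 28.35 g/oz ÷ 100 g/cup ≈ 5 cup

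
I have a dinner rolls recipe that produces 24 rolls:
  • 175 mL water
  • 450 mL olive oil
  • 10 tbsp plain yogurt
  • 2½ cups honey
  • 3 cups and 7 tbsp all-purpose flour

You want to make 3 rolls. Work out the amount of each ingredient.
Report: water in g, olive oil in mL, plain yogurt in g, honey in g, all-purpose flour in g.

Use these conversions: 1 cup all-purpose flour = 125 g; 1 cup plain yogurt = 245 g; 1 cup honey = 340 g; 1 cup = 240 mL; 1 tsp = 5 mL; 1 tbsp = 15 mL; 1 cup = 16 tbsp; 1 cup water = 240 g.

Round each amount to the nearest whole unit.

water: 22 g; olive oil: 56 mL; plain yogurt: 19 g; honey: 106 g; all-purpose flour: 54 g

Scaling factor: 3/24 = 1/8 = 0.125.
water: 175 mL × 1/8 ÷ 240 mL/cup × 240 g/cup ≈ 22 g
olive oil: 450 mL × 1/8 ≈ 56 mL
plain yogurt: 10 tbsp × 1/8 ÷ 16 tbsp/cup × 245 g/cup ≈ 19 g
honey: 2.5 cup × 1/8 × 340 g/cup ≈ 106 g
all-purpose flour: (3 cup + 7 tbsp = 3.4375 cup) × 1/8 × 125 g/cup ≈ 54 g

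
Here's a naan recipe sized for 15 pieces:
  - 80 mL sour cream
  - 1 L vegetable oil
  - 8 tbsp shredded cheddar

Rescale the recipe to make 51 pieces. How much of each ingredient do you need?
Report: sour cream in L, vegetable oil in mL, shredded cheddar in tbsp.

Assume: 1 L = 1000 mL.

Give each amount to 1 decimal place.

Scaling factor: 51/15 = 17/5 = 3.4.
sour cream: 80 mL × 17/5 ÷ 1000 mL/L ≈ 0.3 L
vegetable oil: 1 L × 17/5 × 1000 mL/L = 3400.0 mL
shredded cheddar: 8 tbsp × 17/5 = 27.2 tbsp

sour cream: 0.3 L; vegetable oil: 3400.0 mL; shredded cheddar: 27.2 tbsp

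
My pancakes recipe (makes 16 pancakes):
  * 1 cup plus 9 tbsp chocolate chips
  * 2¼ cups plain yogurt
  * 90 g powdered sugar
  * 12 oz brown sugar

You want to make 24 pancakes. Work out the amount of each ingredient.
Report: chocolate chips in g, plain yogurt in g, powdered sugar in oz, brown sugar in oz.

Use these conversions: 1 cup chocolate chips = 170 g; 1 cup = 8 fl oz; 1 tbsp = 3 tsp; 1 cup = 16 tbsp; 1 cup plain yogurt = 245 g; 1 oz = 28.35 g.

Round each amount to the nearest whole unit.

chocolate chips: 398 g; plain yogurt: 827 g; powdered sugar: 5 oz; brown sugar: 18 oz

Scaling factor: 24/16 = 3/2 = 1.5.
chocolate chips: (1 cup + 9 tbsp = 1.5625 cup) × 3/2 × 170 g/cup ≈ 398 g
plain yogurt: 2.25 cup × 3/2 × 245 g/cup ≈ 827 g
powdered sugar: 90 g × 3/2 ÷ 28.35 g/oz ≈ 5 oz
brown sugar: 12 oz × 3/2 = 18 oz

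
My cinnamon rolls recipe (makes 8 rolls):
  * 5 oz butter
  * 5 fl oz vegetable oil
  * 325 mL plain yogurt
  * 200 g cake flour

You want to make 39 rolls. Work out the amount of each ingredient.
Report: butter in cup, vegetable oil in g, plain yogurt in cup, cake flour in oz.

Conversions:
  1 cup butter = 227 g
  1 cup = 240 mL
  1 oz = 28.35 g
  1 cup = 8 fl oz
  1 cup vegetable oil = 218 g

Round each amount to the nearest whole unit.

butter: 3 cup; vegetable oil: 664 g; plain yogurt: 7 cup; cake flour: 34 oz

Scaling factor: 39/8 = 4.875.
butter: 5 oz × 39/8 × 28.35 g/oz ÷ 227 g/cup ≈ 3 cup
vegetable oil: 5 fl oz × 39/8 ÷ 8 fl oz/cup × 218 g/cup ≈ 664 g
plain yogurt: 325 mL × 39/8 ÷ 240 mL/cup ≈ 7 cup
cake flour: 200 g × 39/8 ÷ 28.35 g/oz ≈ 34 oz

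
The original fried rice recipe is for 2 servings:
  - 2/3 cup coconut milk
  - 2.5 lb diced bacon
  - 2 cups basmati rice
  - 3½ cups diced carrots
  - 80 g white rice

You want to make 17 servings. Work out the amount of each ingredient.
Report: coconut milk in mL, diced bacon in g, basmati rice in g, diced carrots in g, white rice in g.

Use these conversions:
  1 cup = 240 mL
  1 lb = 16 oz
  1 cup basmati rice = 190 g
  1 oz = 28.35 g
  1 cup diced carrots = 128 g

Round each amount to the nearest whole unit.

coconut milk: 1360 mL; diced bacon: 9639 g; basmati rice: 3230 g; diced carrots: 3808 g; white rice: 680 g

Scaling factor: 17/2 = 8.5.
coconut milk: 2/3 cup × 17/2 × 240 mL/cup = 1360 mL
diced bacon: 2.5 lb × 17/2 × 16 oz/lb × 28.35 g/oz = 9639 g
basmati rice: 2 cup × 17/2 × 190 g/cup = 3230 g
diced carrots: 3.5 cup × 17/2 × 128 g/cup = 3808 g
white rice: 80 g × 17/2 = 680 g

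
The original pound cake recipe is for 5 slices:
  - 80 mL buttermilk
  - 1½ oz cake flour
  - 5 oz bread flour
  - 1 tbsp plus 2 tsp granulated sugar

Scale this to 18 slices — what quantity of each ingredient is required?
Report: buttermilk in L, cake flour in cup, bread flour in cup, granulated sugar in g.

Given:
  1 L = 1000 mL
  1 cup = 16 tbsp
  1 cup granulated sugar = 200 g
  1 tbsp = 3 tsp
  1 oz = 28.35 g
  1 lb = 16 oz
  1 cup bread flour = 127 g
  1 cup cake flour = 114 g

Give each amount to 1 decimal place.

buttermilk: 0.3 L; cake flour: 1.3 cup; bread flour: 4.0 cup; granulated sugar: 75.0 g

Scaling factor: 18/5 = 3.6.
buttermilk: 80 mL × 18/5 ÷ 1000 mL/L ≈ 0.3 L
cake flour: 1.5 oz × 18/5 × 28.35 g/oz ÷ 114 g/cup ≈ 1.3 cup
bread flour: 5 oz × 18/5 × 28.35 g/oz ÷ 127 g/cup ≈ 4.0 cup
granulated sugar: (1 tbsp + 2 tsp = 5/3 tbsp) × 18/5 ÷ 16 tbsp/cup × 200 g/cup = 75.0 g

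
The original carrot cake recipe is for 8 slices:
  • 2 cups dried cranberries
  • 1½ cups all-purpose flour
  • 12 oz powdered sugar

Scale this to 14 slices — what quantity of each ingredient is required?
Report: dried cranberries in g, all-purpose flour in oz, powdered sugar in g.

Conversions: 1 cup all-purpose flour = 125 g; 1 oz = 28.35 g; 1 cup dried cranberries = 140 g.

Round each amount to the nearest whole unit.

dried cranberries: 490 g; all-purpose flour: 12 oz; powdered sugar: 595 g

Scaling factor: 14/8 = 7/4 = 1.75.
dried cranberries: 2 cup × 7/4 × 140 g/cup = 490 g
all-purpose flour: 1.5 cup × 7/4 × 125 g/cup ÷ 28.35 g/oz ≈ 12 oz
powdered sugar: 12 oz × 7/4 × 28.35 g/oz ≈ 595 g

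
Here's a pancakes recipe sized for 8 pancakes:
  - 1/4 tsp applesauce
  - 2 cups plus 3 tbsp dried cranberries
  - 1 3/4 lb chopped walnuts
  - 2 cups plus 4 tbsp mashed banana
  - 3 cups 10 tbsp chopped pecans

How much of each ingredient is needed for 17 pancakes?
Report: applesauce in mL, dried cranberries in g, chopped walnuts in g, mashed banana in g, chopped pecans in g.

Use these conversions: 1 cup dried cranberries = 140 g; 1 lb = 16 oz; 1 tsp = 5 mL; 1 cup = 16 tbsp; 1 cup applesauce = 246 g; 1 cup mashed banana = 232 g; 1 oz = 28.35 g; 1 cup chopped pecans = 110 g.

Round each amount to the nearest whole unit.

Scaling factor: 17/8 = 2.125.
applesauce: 0.25 tsp × 17/8 × 5 mL/tsp ≈ 3 mL
dried cranberries: (2 cup + 3 tbsp = 2.1875 cup) × 17/8 × 140 g/cup ≈ 651 g
chopped walnuts: 1.75 lb × 17/8 × 16 oz/lb × 28.35 g/oz ≈ 1687 g
mashed banana: (2 cup + 4 tbsp = 2.25 cup) × 17/8 × 232 g/cup ≈ 1109 g
chopped pecans: (3 cup + 10 tbsp = 3.625 cup) × 17/8 × 110 g/cup ≈ 847 g

applesauce: 3 mL; dried cranberries: 651 g; chopped walnuts: 1687 g; mashed banana: 1109 g; chopped pecans: 847 g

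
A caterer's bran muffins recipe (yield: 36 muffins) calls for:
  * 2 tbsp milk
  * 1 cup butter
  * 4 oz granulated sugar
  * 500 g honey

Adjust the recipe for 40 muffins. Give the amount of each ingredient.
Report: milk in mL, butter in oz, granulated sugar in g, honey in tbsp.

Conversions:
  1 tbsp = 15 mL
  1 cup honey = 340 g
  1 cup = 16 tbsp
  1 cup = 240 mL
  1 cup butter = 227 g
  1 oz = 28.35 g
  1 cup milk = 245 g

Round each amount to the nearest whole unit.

Scaling factor: 40/36 = 10/9.
milk: 2 tbsp × 10/9 × 15 mL/tbsp ≈ 33 mL
butter: 1 cup × 10/9 × 227 g/cup ÷ 28.35 g/oz ≈ 9 oz
granulated sugar: 4 oz × 10/9 × 28.35 g/oz = 126 g
honey: 500 g × 10/9 ÷ 340 g/cup × 16 tbsp/cup ≈ 26 tbsp

milk: 33 mL; butter: 9 oz; granulated sugar: 126 g; honey: 26 tbsp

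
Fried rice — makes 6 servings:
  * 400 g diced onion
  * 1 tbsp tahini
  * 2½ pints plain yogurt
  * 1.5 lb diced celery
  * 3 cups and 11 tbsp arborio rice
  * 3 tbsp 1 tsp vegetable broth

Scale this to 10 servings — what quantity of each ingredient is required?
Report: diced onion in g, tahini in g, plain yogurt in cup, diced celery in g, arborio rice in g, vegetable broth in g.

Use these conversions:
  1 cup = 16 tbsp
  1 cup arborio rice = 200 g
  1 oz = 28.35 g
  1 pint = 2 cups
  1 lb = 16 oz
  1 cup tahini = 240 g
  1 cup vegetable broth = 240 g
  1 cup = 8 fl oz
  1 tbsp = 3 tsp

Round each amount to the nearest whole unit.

diced onion: 667 g; tahini: 25 g; plain yogurt: 8 cup; diced celery: 1134 g; arborio rice: 1229 g; vegetable broth: 83 g

Scaling factor: 10/6 = 5/3.
diced onion: 400 g × 5/3 ≈ 667 g
tahini: 1 tbsp × 5/3 ÷ 16 tbsp/cup × 240 g/cup = 25 g
plain yogurt: 2.5 pint × 5/3 × 2 cup/pint ≈ 8 cup
diced celery: 1.5 lb × 5/3 × 16 oz/lb × 28.35 g/oz = 1134 g
arborio rice: (3 cup + 11 tbsp = 3.6875 cup) × 5/3 × 200 g/cup ≈ 1229 g
vegetable broth: (3 tbsp + 1 tsp = 10/3 tbsp) × 5/3 ÷ 16 tbsp/cup × 240 g/cup ≈ 83 g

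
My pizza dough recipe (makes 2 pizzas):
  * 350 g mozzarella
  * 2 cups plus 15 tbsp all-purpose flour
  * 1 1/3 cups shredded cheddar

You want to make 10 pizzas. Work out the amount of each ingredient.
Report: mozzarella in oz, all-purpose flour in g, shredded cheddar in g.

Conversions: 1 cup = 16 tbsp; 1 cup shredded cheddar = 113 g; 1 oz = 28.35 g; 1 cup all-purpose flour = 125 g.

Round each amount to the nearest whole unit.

Scaling factor: 10/2 = 5.
mozzarella: 350 g × 5 ÷ 28.35 g/oz ≈ 62 oz
all-purpose flour: (2 cup + 15 tbsp = 2.9375 cup) × 5 × 125 g/cup ≈ 1836 g
shredded cheddar: 4/3 cup × 5 × 113 g/cup ≈ 753 g

mozzarella: 62 oz; all-purpose flour: 1836 g; shredded cheddar: 753 g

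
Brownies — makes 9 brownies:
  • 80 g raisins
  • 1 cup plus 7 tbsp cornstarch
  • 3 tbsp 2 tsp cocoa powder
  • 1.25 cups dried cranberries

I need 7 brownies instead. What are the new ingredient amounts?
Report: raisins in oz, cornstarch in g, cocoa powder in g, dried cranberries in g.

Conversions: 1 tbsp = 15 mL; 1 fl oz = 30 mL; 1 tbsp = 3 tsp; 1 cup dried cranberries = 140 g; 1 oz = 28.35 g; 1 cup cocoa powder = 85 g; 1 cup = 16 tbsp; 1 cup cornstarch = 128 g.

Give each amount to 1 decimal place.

Scaling factor: 7/9.
raisins: 80 g × 7/9 ÷ 28.35 g/oz ≈ 2.2 oz
cornstarch: (1 cup + 7 tbsp = 1.4375 cup) × 7/9 × 128 g/cup ≈ 143.1 g
cocoa powder: (3 tbsp + 2 tsp = 11/3 tbsp) × 7/9 ÷ 16 tbsp/cup × 85 g/cup ≈ 15.2 g
dried cranberries: 1.25 cup × 7/9 × 140 g/cup ≈ 136.1 g

raisins: 2.2 oz; cornstarch: 143.1 g; cocoa powder: 15.2 g; dried cranberries: 136.1 g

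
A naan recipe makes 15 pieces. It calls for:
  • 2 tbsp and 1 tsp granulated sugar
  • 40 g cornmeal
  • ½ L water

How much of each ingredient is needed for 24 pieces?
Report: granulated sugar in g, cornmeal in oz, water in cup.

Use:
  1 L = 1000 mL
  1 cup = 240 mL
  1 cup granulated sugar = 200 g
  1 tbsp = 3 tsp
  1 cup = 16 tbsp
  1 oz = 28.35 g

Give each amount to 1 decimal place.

Scaling factor: 24/15 = 8/5 = 1.6.
granulated sugar: (2 tbsp + 1 tsp = 7/3 tbsp) × 8/5 ÷ 16 tbsp/cup × 200 g/cup ≈ 46.7 g
cornmeal: 40 g × 8/5 ÷ 28.35 g/oz ≈ 2.3 oz
water: 0.5 L × 8/5 × 1000 mL/L ÷ 240 mL/cup ≈ 3.3 cup

granulated sugar: 46.7 g; cornmeal: 2.3 oz; water: 3.3 cup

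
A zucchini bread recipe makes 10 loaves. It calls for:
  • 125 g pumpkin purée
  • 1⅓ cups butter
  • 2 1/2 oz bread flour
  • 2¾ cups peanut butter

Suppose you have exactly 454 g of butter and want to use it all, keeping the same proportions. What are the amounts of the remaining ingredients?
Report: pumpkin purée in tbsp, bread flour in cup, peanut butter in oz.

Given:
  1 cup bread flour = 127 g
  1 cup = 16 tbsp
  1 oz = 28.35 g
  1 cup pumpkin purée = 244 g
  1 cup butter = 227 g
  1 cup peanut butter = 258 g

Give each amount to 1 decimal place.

The original recipe has 908/3 g of butter, so the scaling factor is 454 ÷ 908/3 = 3/2 = 1.5.
pumpkin purée: 125 g × 3/2 ÷ 244 g/cup × 16 tbsp/cup ≈ 12.3 tbsp
bread flour: 2.5 oz × 3/2 × 28.35 g/oz ÷ 127 g/cup ≈ 0.8 cup
peanut butter: 2.75 cup × 3/2 × 258 g/cup ÷ 28.35 g/oz ≈ 37.5 oz

pumpkin purée: 12.3 tbsp; bread flour: 0.8 cup; peanut butter: 37.5 oz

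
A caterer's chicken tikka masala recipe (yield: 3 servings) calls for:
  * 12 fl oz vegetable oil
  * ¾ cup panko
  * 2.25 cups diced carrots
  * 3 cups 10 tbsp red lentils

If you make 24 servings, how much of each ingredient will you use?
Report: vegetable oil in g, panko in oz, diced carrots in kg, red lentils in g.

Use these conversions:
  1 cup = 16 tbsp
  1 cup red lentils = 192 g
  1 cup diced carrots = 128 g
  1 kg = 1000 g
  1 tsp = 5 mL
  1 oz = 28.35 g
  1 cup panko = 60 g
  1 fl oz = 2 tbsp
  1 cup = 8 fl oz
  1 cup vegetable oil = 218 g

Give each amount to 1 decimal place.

vegetable oil: 2616.0 g; panko: 12.7 oz; diced carrots: 2.3 kg; red lentils: 5568.0 g

Scaling factor: 24/3 = 8.
vegetable oil: 12 fl oz × 8 ÷ 8 fl oz/cup × 218 g/cup = 2616.0 g
panko: 0.75 cup × 8 × 60 g/cup ÷ 28.35 g/oz ≈ 12.7 oz
diced carrots: 2.25 cup × 8 × 128 g/cup ÷ 1000 g/kg ≈ 2.3 kg
red lentils: (3 cup + 10 tbsp = 3.625 cup) × 8 × 192 g/cup = 5568.0 g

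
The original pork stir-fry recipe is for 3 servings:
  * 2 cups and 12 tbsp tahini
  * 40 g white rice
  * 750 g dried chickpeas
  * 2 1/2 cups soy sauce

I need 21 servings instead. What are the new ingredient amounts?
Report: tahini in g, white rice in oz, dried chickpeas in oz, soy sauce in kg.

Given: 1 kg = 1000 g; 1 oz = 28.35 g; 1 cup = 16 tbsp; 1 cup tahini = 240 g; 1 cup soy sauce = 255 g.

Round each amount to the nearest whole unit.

tahini: 4620 g; white rice: 10 oz; dried chickpeas: 185 oz; soy sauce: 4 kg

Scaling factor: 21/3 = 7.
tahini: (2 cup + 12 tbsp = 2.75 cup) × 7 × 240 g/cup = 4620 g
white rice: 40 g × 7 ÷ 28.35 g/oz ≈ 10 oz
dried chickpeas: 750 g × 7 ÷ 28.35 g/oz ≈ 185 oz
soy sauce: 2.5 cup × 7 × 255 g/cup ÷ 1000 g/kg ≈ 4 kg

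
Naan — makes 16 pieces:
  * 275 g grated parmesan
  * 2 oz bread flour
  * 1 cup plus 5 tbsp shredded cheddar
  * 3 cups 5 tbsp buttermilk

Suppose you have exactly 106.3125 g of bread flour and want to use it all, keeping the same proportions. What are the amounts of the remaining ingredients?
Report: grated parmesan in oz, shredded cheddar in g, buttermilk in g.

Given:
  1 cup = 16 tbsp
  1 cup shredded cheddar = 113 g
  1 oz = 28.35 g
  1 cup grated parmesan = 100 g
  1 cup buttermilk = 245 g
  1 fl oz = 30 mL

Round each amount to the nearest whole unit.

The original recipe has 56.7 g of bread flour, so the scaling factor is 106.3125 ÷ 56.7 = 15/8 = 1.875.
grated parmesan: 275 g × 15/8 ÷ 28.35 g/oz ≈ 18 oz
shredded cheddar: (1 cup + 5 tbsp = 1.3125 cup) × 15/8 × 113 g/cup ≈ 278 g
buttermilk: (3 cup + 5 tbsp = 3.3125 cup) × 15/8 × 245 g/cup ≈ 1522 g

grated parmesan: 18 oz; shredded cheddar: 278 g; buttermilk: 1522 g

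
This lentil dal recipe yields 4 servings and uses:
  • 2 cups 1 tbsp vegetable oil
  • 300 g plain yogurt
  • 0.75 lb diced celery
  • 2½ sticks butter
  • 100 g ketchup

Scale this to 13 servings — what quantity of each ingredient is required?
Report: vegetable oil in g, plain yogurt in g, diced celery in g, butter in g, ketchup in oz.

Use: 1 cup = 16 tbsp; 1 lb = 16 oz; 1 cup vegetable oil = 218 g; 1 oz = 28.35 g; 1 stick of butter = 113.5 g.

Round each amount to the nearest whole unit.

Scaling factor: 13/4 = 3.25.
vegetable oil: (2 cup + 1 tbsp = 2.0625 cup) × 13/4 × 218 g/cup ≈ 1461 g
plain yogurt: 300 g × 13/4 = 975 g
diced celery: 0.75 lb × 13/4 × 16 oz/lb × 28.35 g/oz ≈ 1106 g
butter: 2.5 stick × 13/4 × 113.5 g/stick ≈ 922 g
ketchup: 100 g × 13/4 ÷ 28.35 g/oz ≈ 11 oz

vegetable oil: 1461 g; plain yogurt: 975 g; diced celery: 1106 g; butter: 922 g; ketchup: 11 oz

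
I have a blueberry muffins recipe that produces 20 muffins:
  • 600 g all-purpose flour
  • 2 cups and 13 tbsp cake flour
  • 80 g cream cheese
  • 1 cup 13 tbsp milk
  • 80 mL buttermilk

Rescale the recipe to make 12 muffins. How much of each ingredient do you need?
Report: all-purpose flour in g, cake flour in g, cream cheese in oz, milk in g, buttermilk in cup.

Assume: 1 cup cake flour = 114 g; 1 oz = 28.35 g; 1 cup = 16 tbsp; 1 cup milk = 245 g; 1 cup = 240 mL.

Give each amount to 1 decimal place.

Scaling factor: 12/20 = 3/5 = 0.6.
all-purpose flour: 600 g × 3/5 = 360.0 g
cake flour: (2 cup + 13 tbsp = 2.8125 cup) × 3/5 × 114 g/cup ≈ 192.4 g
cream cheese: 80 g × 3/5 ÷ 28.35 g/oz ≈ 1.7 oz
milk: (1 cup + 13 tbsp = 1.8125 cup) × 3/5 × 245 g/cup ≈ 266.4 g
buttermilk: 80 mL × 3/5 ÷ 240 mL/cup = 0.2 cup

all-purpose flour: 360.0 g; cake flour: 192.4 g; cream cheese: 1.7 oz; milk: 266.4 g; buttermilk: 0.2 cup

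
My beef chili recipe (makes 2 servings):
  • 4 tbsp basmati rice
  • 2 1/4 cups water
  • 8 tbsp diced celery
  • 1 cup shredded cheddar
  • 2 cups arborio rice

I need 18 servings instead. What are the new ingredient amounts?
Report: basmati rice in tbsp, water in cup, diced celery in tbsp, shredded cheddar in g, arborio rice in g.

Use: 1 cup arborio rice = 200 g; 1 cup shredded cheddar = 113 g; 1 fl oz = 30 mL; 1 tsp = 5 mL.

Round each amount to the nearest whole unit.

basmati rice: 36 tbsp; water: 20 cup; diced celery: 72 tbsp; shredded cheddar: 1017 g; arborio rice: 3600 g

Scaling factor: 18/2 = 9.
basmati rice: 4 tbsp × 9 = 36 tbsp
water: 2.25 cup × 9 ≈ 20 cup
diced celery: 8 tbsp × 9 = 72 tbsp
shredded cheddar: 1 cup × 9 × 113 g/cup = 1017 g
arborio rice: 2 cup × 9 × 200 g/cup = 3600 g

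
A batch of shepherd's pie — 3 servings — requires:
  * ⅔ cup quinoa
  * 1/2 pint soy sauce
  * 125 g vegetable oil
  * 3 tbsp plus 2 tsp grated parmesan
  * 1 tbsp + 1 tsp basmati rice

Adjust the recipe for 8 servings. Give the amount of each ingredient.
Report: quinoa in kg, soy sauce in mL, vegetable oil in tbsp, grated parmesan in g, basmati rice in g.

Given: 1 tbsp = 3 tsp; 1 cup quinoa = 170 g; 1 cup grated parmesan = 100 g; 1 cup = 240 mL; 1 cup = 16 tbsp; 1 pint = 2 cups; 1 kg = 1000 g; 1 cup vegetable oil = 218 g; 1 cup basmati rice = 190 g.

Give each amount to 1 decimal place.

quinoa: 0.3 kg; soy sauce: 640.0 mL; vegetable oil: 24.5 tbsp; grated parmesan: 61.1 g; basmati rice: 42.2 g

Scaling factor: 8/3.
quinoa: 2/3 cup × 8/3 × 170 g/cup ÷ 1000 g/kg ≈ 0.3 kg
soy sauce: 0.5 pint × 8/3 × 2 cup/pint × 240 mL/cup = 640.0 mL
vegetable oil: 125 g × 8/3 ÷ 218 g/cup × 16 tbsp/cup ≈ 24.5 tbsp
grated parmesan: (3 tbsp + 2 tsp = 11/3 tbsp) × 8/3 ÷ 16 tbsp/cup × 100 g/cup ≈ 61.1 g
basmati rice: (1 tbsp + 1 tsp = 4/3 tbsp) × 8/3 ÷ 16 tbsp/cup × 190 g/cup ≈ 42.2 g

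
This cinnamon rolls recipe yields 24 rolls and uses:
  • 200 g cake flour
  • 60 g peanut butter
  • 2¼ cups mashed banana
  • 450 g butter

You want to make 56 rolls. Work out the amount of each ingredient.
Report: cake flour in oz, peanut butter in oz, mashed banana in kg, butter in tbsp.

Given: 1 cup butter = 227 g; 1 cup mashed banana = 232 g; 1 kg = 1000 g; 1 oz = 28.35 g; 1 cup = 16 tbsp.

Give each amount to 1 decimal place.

Scaling factor: 56/24 = 7/3.
cake flour: 200 g × 7/3 ÷ 28.35 g/oz ≈ 16.5 oz
peanut butter: 60 g × 7/3 ÷ 28.35 g/oz ≈ 4.9 oz
mashed banana: 2.25 cup × 7/3 × 232 g/cup ÷ 1000 g/kg ≈ 1.2 kg
butter: 450 g × 7/3 ÷ 227 g/cup × 16 tbsp/cup ≈ 74.0 tbsp

cake flour: 16.5 oz; peanut butter: 4.9 oz; mashed banana: 1.2 kg; butter: 74.0 tbsp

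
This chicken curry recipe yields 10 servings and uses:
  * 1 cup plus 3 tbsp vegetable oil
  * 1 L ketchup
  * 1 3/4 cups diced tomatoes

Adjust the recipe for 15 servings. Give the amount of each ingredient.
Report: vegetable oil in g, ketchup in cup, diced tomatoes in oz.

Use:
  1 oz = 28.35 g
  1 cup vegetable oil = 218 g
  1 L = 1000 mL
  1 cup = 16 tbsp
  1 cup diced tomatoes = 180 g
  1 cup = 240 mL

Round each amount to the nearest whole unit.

Scaling factor: 15/10 = 3/2 = 1.5.
vegetable oil: (1 cup + 3 tbsp = 1.1875 cup) × 3/2 × 218 g/cup ≈ 388 g
ketchup: 1 L × 3/2 × 1000 mL/L ÷ 240 mL/cup ≈ 6 cup
diced tomatoes: 1.75 cup × 3/2 × 180 g/cup ÷ 28.35 g/oz ≈ 17 oz

vegetable oil: 388 g; ketchup: 6 cup; diced tomatoes: 17 oz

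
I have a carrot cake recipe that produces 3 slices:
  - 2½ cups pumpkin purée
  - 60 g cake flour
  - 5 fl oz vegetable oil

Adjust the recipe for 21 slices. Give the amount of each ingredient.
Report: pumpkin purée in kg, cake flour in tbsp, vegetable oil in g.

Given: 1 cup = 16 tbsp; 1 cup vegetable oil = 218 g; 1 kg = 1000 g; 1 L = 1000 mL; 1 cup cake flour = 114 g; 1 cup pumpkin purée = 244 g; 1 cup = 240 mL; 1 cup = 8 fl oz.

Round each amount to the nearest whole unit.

Scaling factor: 21/3 = 7.
pumpkin purée: 2.5 cup × 7 × 244 g/cup ÷ 1000 g/kg ≈ 4 kg
cake flour: 60 g × 7 ÷ 114 g/cup × 16 tbsp/cup ≈ 59 tbsp
vegetable oil: 5 fl oz × 7 ÷ 8 fl oz/cup × 218 g/cup ≈ 954 g

pumpkin purée: 4 kg; cake flour: 59 tbsp; vegetable oil: 954 g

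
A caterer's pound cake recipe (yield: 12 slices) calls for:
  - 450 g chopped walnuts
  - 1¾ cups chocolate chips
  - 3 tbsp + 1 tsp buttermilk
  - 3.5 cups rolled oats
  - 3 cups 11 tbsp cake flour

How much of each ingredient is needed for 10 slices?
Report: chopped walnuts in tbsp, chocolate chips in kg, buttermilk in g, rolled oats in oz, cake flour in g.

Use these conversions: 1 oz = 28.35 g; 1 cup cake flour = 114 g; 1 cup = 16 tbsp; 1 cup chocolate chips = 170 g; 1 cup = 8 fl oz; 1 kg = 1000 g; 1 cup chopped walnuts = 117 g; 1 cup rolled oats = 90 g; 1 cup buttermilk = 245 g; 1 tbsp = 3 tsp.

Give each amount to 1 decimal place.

Scaling factor: 10/12 = 5/6.
chopped walnuts: 450 g × 5/6 ÷ 117 g/cup × 16 tbsp/cup ≈ 51.3 tbsp
chocolate chips: 1.75 cup × 5/6 × 170 g/cup ÷ 1000 g/kg ≈ 0.2 kg
buttermilk: (3 tbsp + 1 tsp = 10/3 tbsp) × 5/6 ÷ 16 tbsp/cup × 245 g/cup ≈ 42.5 g
rolled oats: 3.5 cup × 5/6 × 90 g/cup ÷ 28.35 g/oz ≈ 9.3 oz
cake flour: (3 cup + 11 tbsp = 3.6875 cup) × 5/6 × 114 g/cup ≈ 350.3 g

chopped walnuts: 51.3 tbsp; chocolate chips: 0.2 kg; buttermilk: 42.5 g; rolled oats: 9.3 oz; cake flour: 350.3 g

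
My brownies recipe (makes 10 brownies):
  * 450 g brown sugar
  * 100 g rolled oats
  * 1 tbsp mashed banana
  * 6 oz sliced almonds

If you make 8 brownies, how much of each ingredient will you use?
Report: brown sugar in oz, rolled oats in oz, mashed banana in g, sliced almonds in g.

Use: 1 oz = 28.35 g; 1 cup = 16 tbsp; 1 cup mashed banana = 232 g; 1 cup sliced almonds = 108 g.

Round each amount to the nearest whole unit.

brown sugar: 13 oz; rolled oats: 3 oz; mashed banana: 12 g; sliced almonds: 136 g

Scaling factor: 8/10 = 4/5 = 0.8.
brown sugar: 450 g × 4/5 ÷ 28.35 g/oz ≈ 13 oz
rolled oats: 100 g × 4/5 ÷ 28.35 g/oz ≈ 3 oz
mashed banana: 1 tbsp × 4/5 ÷ 16 tbsp/cup × 232 g/cup ≈ 12 g
sliced almonds: 6 oz × 4/5 × 28.35 g/oz ≈ 136 g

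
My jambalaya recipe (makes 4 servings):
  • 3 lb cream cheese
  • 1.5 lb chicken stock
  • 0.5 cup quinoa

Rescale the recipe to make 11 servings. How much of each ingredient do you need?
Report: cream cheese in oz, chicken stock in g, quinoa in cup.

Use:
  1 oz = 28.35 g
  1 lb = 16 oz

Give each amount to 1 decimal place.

Scaling factor: 11/4 = 2.75.
cream cheese: 3 lb × 11/4 × 16 oz/lb = 132.0 oz
chicken stock: 1.5 lb × 11/4 × 16 oz/lb × 28.35 g/oz = 1871.1 g
quinoa: 0.5 cup × 11/4 ≈ 1.4 cup

cream cheese: 132.0 oz; chicken stock: 1871.1 g; quinoa: 1.4 cup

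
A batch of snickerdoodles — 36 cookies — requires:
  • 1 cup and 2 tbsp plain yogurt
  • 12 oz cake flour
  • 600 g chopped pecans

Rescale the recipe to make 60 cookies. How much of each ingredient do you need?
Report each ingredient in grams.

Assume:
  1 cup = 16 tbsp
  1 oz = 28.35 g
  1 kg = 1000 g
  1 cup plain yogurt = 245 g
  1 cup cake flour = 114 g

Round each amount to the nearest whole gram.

plain yogurt: 459 g; cake flour: 567 g; chopped pecans: 1000 g

Scaling factor: 60/36 = 5/3.
plain yogurt: (1 cup + 2 tbsp = 1.125 cup) × 5/3 × 245 g/cup ≈ 459 g
cake flour: 12 oz × 5/3 × 28.35 g/oz = 567 g
chopped pecans: 600 g × 5/3 = 1000 g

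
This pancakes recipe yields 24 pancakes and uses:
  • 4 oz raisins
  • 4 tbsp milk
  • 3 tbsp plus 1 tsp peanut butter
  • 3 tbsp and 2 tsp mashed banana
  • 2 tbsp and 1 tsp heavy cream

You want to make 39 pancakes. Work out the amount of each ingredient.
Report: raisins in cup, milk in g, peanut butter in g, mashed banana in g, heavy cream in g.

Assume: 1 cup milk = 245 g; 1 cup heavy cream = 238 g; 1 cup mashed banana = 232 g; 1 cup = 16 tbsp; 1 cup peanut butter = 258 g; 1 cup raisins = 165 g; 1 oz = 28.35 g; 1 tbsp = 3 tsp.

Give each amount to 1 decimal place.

Scaling factor: 39/24 = 13/8 = 1.625.
raisins: 4 oz × 13/8 × 28.35 g/oz ÷ 165 g/cup ≈ 1.1 cup
milk: 4 tbsp × 13/8 ÷ 16 tbsp/cup × 245 g/cup ≈ 99.5 g
peanut butter: (3 tbsp + 1 tsp = 10/3 tbsp) × 13/8 ÷ 16 tbsp/cup × 258 g/cup ≈ 87.3 g
mashed banana: (3 tbsp + 2 tsp = 11/3 tbsp) × 13/8 ÷ 16 tbsp/cup × 232 g/cup ≈ 86.4 g
heavy cream: (2 tbsp + 1 tsp = 7/3 tbsp) × 13/8 ÷ 16 tbsp/cup × 238 g/cup ≈ 56.4 g

raisins: 1.1 cup; milk: 99.5 g; peanut butter: 87.3 g; mashed banana: 86.4 g; heavy cream: 56.4 g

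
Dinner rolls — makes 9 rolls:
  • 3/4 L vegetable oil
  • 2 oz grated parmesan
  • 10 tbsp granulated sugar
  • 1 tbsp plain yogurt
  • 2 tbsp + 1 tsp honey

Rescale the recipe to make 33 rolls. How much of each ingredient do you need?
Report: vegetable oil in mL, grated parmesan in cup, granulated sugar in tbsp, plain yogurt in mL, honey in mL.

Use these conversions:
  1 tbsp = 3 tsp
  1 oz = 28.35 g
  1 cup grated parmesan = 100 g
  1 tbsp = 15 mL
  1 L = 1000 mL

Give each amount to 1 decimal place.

Scaling factor: 33/9 = 11/3.
vegetable oil: 0.75 L × 11/3 × 1000 mL/L = 2750.0 mL
grated parmesan: 2 oz × 11/3 × 28.35 g/oz ÷ 100 g/cup ≈ 2.1 cup
granulated sugar: 10 tbsp × 11/3 ≈ 36.7 tbsp
plain yogurt: 1 tbsp × 11/3 × 15 mL/tbsp = 55.0 mL
honey: (2 tbsp + 1 tsp = 7/3 tbsp) × 11/3 × 15 mL/tbsp ≈ 128.3 mL

vegetable oil: 2750.0 mL; grated parmesan: 2.1 cup; granulated sugar: 36.7 tbsp; plain yogurt: 55.0 mL; honey: 128.3 mL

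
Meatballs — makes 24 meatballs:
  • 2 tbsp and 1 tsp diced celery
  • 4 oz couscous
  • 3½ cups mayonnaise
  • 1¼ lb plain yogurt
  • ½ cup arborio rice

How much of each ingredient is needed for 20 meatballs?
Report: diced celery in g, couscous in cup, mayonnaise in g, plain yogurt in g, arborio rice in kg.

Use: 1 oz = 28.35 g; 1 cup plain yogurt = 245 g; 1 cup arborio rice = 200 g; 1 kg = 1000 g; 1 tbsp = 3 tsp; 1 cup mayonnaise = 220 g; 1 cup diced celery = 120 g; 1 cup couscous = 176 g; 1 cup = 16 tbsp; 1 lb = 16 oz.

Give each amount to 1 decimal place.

diced celery: 14.6 g; couscous: 0.5 cup; mayonnaise: 641.7 g; plain yogurt: 472.5 g; arborio rice: 0.1 kg

Scaling factor: 20/24 = 5/6.
diced celery: (2 tbsp + 1 tsp = 7/3 tbsp) × 5/6 ÷ 16 tbsp/cup × 120 g/cup ≈ 14.6 g
couscous: 4 oz × 5/6 × 28.35 g/oz ÷ 176 g/cup ≈ 0.5 cup
mayonnaise: 3.5 cup × 5/6 × 220 g/cup ≈ 641.7 g
plain yogurt: 1.25 lb × 5/6 × 16 oz/lb × 28.35 g/oz = 472.5 g
arborio rice: 0.5 cup × 5/6 × 200 g/cup ÷ 1000 g/kg ≈ 0.1 kg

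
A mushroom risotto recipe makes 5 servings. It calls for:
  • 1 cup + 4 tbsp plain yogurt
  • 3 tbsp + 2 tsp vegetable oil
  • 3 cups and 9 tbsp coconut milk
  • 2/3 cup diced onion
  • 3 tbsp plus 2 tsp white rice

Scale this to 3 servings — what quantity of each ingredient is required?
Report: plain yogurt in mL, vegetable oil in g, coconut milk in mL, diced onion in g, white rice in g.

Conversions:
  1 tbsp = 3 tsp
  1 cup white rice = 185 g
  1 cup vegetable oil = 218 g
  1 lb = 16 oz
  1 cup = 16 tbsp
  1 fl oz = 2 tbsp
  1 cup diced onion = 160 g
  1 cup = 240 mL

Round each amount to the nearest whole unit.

Scaling factor: 3/5 = 0.6.
plain yogurt: (1 cup + 4 tbsp = 1.25 cup) × 3/5 × 240 mL/cup = 180 mL
vegetable oil: (3 tbsp + 2 tsp = 11/3 tbsp) × 3/5 ÷ 16 tbsp/cup × 218 g/cup ≈ 30 g
coconut milk: (3 cup + 9 tbsp = 3.5625 cup) × 3/5 × 240 mL/cup = 513 mL
diced onion: 2/3 cup × 3/5 × 160 g/cup = 64 g
white rice: (3 tbsp + 2 tsp = 11/3 tbsp) × 3/5 ÷ 16 tbsp/cup × 185 g/cup ≈ 25 g

plain yogurt: 180 mL; vegetable oil: 30 g; coconut milk: 513 mL; diced onion: 64 g; white rice: 25 g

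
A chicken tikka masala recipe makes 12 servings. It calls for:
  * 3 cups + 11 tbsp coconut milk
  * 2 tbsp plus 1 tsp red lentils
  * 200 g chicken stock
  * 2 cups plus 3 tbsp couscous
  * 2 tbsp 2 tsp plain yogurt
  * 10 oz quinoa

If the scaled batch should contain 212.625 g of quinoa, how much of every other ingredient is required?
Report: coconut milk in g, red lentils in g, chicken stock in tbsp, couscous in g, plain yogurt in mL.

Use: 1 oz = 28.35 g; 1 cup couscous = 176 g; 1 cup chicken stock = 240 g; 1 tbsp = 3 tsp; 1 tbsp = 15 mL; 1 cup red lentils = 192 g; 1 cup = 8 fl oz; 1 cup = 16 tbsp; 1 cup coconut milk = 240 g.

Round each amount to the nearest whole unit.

coconut milk: 664 g; red lentils: 21 g; chicken stock: 10 tbsp; couscous: 289 g; plain yogurt: 30 mL

The original recipe has 283.5 g of quinoa, so the scaling factor is 212.625 ÷ 283.5 = 3/4 = 0.75.
coconut milk: (3 cup + 11 tbsp = 3.6875 cup) × 3/4 × 240 g/cup ≈ 664 g
red lentils: (2 tbsp + 1 tsp = 7/3 tbsp) × 3/4 ÷ 16 tbsp/cup × 192 g/cup = 21 g
chicken stock: 200 g × 3/4 ÷ 240 g/cup × 16 tbsp/cup = 10 tbsp
couscous: (2 cup + 3 tbsp = 2.1875 cup) × 3/4 × 176 g/cup ≈ 289 g
plain yogurt: (2 tbsp + 2 tsp = 8/3 tbsp) × 3/4 × 15 mL/tbsp = 30 mL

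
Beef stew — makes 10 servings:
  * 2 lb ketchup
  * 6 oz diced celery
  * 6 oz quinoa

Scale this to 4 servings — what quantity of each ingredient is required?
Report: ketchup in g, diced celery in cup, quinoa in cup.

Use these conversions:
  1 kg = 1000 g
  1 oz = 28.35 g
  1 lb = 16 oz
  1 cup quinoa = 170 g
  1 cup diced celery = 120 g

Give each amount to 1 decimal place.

Scaling factor: 4/10 = 2/5 = 0.4.
ketchup: 2 lb × 2/5 × 16 oz/lb × 28.35 g/oz ≈ 362.9 g
diced celery: 6 oz × 2/5 × 28.35 g/oz ÷ 120 g/cup ≈ 0.6 cup
quinoa: 6 oz × 2/5 × 28.35 g/oz ÷ 170 g/cup ≈ 0.4 cup

ketchup: 362.9 g; diced celery: 0.6 cup; quinoa: 0.4 cup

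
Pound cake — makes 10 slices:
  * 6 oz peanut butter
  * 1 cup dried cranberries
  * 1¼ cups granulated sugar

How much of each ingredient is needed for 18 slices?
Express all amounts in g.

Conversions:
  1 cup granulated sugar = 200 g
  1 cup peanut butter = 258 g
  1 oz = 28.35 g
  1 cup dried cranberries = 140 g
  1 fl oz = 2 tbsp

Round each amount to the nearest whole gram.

Scaling factor: 18/10 = 9/5 = 1.8.
peanut butter: 6 oz × 9/5 × 28.35 g/oz ≈ 306 g
dried cranberries: 1 cup × 9/5 × 140 g/cup = 252 g
granulated sugar: 1.25 cup × 9/5 × 200 g/cup = 450 g

peanut butter: 306 g; dried cranberries: 252 g; granulated sugar: 450 g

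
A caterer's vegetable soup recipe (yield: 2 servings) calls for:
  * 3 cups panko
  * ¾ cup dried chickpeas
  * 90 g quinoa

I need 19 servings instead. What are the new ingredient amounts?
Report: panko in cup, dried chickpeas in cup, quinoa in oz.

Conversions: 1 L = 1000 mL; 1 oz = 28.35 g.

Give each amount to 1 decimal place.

panko: 28.5 cup; dried chickpeas: 7.1 cup; quinoa: 30.2 oz

Scaling factor: 19/2 = 9.5.
panko: 3 cup × 19/2 = 28.5 cup
dried chickpeas: 0.75 cup × 19/2 ≈ 7.1 cup
quinoa: 90 g × 19/2 ÷ 28.35 g/oz ≈ 30.2 oz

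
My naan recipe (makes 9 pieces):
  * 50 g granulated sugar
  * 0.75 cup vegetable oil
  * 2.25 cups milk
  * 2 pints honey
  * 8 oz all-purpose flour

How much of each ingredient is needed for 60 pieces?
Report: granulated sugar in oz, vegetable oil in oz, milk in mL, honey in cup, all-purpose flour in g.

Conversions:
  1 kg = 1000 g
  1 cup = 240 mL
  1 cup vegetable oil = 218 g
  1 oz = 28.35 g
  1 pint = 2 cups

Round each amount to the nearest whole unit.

granulated sugar: 12 oz; vegetable oil: 38 oz; milk: 3600 mL; honey: 27 cup; all-purpose flour: 1512 g

Scaling factor: 60/9 = 20/3.
granulated sugar: 50 g × 20/3 ÷ 28.35 g/oz ≈ 12 oz
vegetable oil: 0.75 cup × 20/3 × 218 g/cup ÷ 28.35 g/oz ≈ 38 oz
milk: 2.25 cup × 20/3 × 240 mL/cup = 3600 mL
honey: 2 pint × 20/3 × 2 cup/pint ≈ 27 cup
all-purpose flour: 8 oz × 20/3 × 28.35 g/oz = 1512 g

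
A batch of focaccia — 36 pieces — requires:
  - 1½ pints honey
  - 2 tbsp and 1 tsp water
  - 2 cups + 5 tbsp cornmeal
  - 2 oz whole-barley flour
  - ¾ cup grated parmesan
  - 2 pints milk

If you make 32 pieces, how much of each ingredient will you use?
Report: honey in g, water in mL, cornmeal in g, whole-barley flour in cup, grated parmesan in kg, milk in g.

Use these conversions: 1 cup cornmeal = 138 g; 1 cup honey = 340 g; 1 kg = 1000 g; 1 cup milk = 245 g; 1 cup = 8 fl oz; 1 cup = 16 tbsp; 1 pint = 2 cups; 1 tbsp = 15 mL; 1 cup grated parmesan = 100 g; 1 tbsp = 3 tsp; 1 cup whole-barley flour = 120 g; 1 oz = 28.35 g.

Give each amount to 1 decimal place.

honey: 906.7 g; water: 31.1 mL; cornmeal: 283.7 g; whole-barley flour: 0.4 cup; grated parmesan: 0.1 kg; milk: 871.1 g

Scaling factor: 32/36 = 8/9.
honey: 1.5 pint × 8/9 × 2 cup/pint × 340 g/cup ≈ 906.7 g
water: (2 tbsp + 1 tsp = 7/3 tbsp) × 8/9 × 15 mL/tbsp ≈ 31.1 mL
cornmeal: (2 cup + 5 tbsp = 2.3125 cup) × 8/9 × 138 g/cup ≈ 283.7 g
whole-barley flour: 2 oz × 8/9 × 28.35 g/oz ÷ 120 g/cup ≈ 0.4 cup
grated parmesan: 0.75 cup × 8/9 × 100 g/cup ÷ 1000 g/kg ≈ 0.1 kg
milk: 2 pint × 8/9 × 2 cup/pint × 245 g/cup ≈ 871.1 g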